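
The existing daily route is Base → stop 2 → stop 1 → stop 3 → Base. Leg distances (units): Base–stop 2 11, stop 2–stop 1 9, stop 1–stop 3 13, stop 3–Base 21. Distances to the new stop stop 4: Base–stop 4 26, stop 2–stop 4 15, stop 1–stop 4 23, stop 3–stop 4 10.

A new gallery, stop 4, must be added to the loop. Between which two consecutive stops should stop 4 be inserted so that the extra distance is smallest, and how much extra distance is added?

+15 — insert stop 4 between stop 3 and Base.

Insertion cost between consecutive stops i–j is d(i,stop 4) + d(stop 4,j) − d(i,j):
  between Base and stop 2: 26 + 15 − 11 = 30
  between stop 2 and stop 1: 15 + 23 − 9 = 29
  between stop 1 and stop 3: 23 + 10 − 13 = 20
  between stop 3 and Base: 10 + 26 − 21 = 15
Cheapest insertion is between stop 3 and Base, adding 15.
New total = 54 + 15 = 69.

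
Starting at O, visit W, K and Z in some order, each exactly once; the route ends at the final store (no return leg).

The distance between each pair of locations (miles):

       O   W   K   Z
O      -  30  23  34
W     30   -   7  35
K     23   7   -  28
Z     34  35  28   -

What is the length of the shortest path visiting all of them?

There are 3! = 6 possible orderings.
O - W - K - Z: 30+7+28 = 65
O - W - Z - K: 30+35+28 = 93
O - K - W - Z: 23+7+35 = 65
O - K - Z - W: 23+28+35 = 86
O - Z - W - K: 34+35+7 = 76
O - Z - K - W: 34+28+7 = 69
The minimum is 65.
One shortest path: O → W → K → Z.

Minimum one-way distance = 65 miles.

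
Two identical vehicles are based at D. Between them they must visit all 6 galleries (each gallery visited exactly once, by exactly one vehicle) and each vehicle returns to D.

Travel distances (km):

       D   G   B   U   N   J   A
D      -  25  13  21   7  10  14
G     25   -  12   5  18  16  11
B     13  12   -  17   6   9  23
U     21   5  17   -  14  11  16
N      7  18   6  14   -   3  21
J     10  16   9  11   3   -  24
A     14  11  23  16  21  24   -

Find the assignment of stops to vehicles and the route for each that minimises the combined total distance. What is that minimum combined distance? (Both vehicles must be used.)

77 km — the smallest possible combined total.

Check every non-empty split of the stops between the two vehicles; for each half take its own optimal tour:
  {G} + {B, U, N, J, A}: 50 + 63 = 113
  {B} + {G, U, N, J, A}: 26 + 51 = 77
  {G, B} + {U, N, J, A}: 50 + 51 = 101
  {U} + {G, B, N, J, A}: 42 + 56 = 98
  {G, U} + {B, N, J, A}: 51 + 56 = 107
  {B, U} + {G, N, J, A}: 51 + 51 = 102
  … (31 splits in total)
Best: vehicle 1 D → B → D = 26; vehicle 2 D → N → J → U → G → A → D = 51; combined 77.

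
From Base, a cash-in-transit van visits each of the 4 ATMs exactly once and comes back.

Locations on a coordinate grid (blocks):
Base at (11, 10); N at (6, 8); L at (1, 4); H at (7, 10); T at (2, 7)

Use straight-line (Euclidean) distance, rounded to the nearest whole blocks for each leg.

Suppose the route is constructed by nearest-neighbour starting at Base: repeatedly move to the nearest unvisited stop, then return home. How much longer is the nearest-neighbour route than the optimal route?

From Base: H=4, N=5, T=9, L=12 → choose H (4).
From H: N=2, T=6, L=8 → choose N (2).
From N: T=4, L=6 → choose T (4).
From T: L=3 → choose L (3).
NN route Base → H → N → T → L → Base costs 25.
Optimal: Base → N → L → T → H → Base costs 24 (by enumerating all 12 distinct tours).
Excess = 25 − 24 = 1.

1 blocks longer than the optimal tour.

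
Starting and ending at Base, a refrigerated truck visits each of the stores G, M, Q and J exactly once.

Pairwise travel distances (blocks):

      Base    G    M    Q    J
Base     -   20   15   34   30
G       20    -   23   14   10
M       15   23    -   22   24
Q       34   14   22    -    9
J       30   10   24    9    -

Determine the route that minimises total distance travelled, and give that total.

There are 12 distinct closed tours to check (reversals are equivalent).
Base→G→M→Q→J→Base: 20+23+22+9+30 = 104
Base→G→M→J→Q→Base: 20+23+24+9+34 = 110
Base→G→Q→M→J→Base: 20+14+22+24+30 = 110
Base→G→Q→J→M→Base: 20+14+9+24+15 = 82
Base→G→J→M→Q→Base: 20+10+24+22+34 = 110
Base→G→J→Q→M→Base: 20+10+9+22+15 = 76
Base→M→G→Q→J→Base: 15+23+14+9+30 = 91
Base→M→G→J→Q→Base: 15+23+10+9+34 = 91
Base→M→Q→G→J→Base: 15+22+14+10+30 = 91
Base→M→J→G→Q→Base: 15+24+10+14+34 = 97
Base→Q→G→M→J→Base: 34+14+23+24+30 = 125
Base→Q→M→G→J→Base: 34+22+23+10+30 = 119
The minimum is 76.
One optimal route: Base → G → J → Q → M → Base (or its reverse).

Shortest round trip = 76 blocks.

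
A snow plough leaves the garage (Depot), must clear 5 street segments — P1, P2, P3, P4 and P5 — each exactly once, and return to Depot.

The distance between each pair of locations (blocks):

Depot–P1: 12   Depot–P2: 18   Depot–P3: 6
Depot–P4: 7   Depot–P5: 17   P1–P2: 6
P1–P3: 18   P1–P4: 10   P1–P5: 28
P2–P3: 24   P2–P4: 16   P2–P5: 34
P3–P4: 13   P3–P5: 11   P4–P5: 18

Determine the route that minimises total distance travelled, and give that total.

Minimum total distance: 69 blocks.

Depot → P1 → P2 → P3 → P4 → P5 → Depot: 12+6+24+13+18+17 = 90
Depot → P1 → P2 → P3 → P5 → P4 → Depot: 12+6+24+11+18+7 = 78
Depot → P1 → P2 → P4 → P3 → P5 → Depot: 12+6+16+13+11+17 = 75
Depot → P1 → P2 → P4 → P5 → P3 → Depot: 12+6+16+18+11+6 = 69
Depot → P1 → P2 → P5 → P3 → P4 → Depot: 12+6+34+11+13+7 = 83
Depot → P1 → P2 → P5 → P4 → P3 → Depot: 12+6+34+18+13+6 = 89
Depot → P1 → P3 → P2 → P4 → P5 → Depot: 12+18+24+16+18+17 = 105
Depot → P1 → P3 → P2 → P5 → P4 → Depot: 12+18+24+34+18+7 = 113
Depot → P1 → P3 → P4 → P2 → P5 → Depot: 12+18+13+16+34+17 = 110
Depot → P1 → P3 → P4 → P5 → P2 → Depot: 12+18+13+18+34+18 = 113
Depot → P1 → P3 → P5 → P2 → P4 → Depot: 12+18+11+34+16+7 = 98
Depot → P1 → P3 → P5 → P4 → P2 → Depot: 12+18+11+18+16+18 = 93
Depot → P1 → P4 → P2 → P3 → P5 → Depot: 12+10+16+24+11+17 = 90
Depot → P1 → P4 → P2 → P5 → P3 → Depot: 12+10+16+34+11+6 = 89
… (46 more)
The minimum is 69.
One optimal route: Depot → P1 → P2 → P4 → P5 → P3 → Depot (or its reverse).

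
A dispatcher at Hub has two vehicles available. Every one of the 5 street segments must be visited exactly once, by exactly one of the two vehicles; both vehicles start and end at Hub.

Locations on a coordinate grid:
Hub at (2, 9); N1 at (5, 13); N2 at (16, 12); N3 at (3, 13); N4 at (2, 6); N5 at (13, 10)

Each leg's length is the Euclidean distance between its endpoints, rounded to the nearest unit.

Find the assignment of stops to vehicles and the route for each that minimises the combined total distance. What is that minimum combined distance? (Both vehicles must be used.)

There are 2^4 − 1 = 15 ways to divide the 5 stops into two non-empty groups. For each, the best each vehicle can do is its own shortest tour through its group:
  {N1} + {N2, N3, N4, N5}: 10 + 36 = 46
  {N2} + {N1, N3, N4, N5}: 28 + 30 = 58
  {N1, N2} + {N3, N4, N5}: 30 + 29 = 59
  {N3} + {N1, N2, N4, N5}: 8 + 35 = 43
  {N1, N3} + {N2, N4, N5}: 11 + 33 = 44
  {N2, N3} + {N1, N4, N5}: 31 + 29 = 60
  … (15 splits in total)
  {N4} + {N1, N2, N3, N5}: 6 + 32 = 38  ← best
Best: vehicle 1 Hub → N4 → Hub = 6; vehicle 2 Hub → N3 → N1 → N2 → N5 → Hub = 32; combined 38.

Minimum combined distance: 38.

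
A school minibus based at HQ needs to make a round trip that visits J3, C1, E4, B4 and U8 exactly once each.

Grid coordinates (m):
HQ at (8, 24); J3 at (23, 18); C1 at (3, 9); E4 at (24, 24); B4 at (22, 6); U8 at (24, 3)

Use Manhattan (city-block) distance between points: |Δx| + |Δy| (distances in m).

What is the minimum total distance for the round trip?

There are 60 distinct closed tours to check (reversals are equivalent).
HQ-J3-C1-E4-B4-U8-HQ: 21+29+36+20+5+37 = 148
HQ-J3-C1-E4-U8-B4-HQ: 21+29+36+21+5+32 = 144
HQ-J3-C1-B4-E4-U8-HQ: 21+29+22+20+21+37 = 150
HQ-J3-C1-B4-U8-E4-HQ: 21+29+22+5+21+16 = 114
HQ-J3-C1-U8-E4-B4-HQ: 21+29+27+21+20+32 = 150
HQ-J3-C1-U8-B4-E4-HQ: 21+29+27+5+20+16 = 118
HQ-J3-E4-C1-B4-U8-HQ: 21+7+36+22+5+37 = 128
HQ-J3-E4-C1-U8-B4-HQ: 21+7+36+27+5+32 = 128
HQ-J3-E4-B4-C1-U8-HQ: 21+7+20+22+27+37 = 134
HQ-J3-E4-B4-U8-C1-HQ: 21+7+20+5+27+20 = 100
HQ-J3-E4-U8-C1-B4-HQ: 21+7+21+27+22+32 = 130
HQ-J3-E4-U8-B4-C1-HQ: 21+7+21+5+22+20 = 96
HQ-J3-B4-C1-E4-U8-HQ: 21+13+22+36+21+37 = 150
HQ-J3-B4-C1-U8-E4-HQ: 21+13+22+27+21+16 = 120
… (46 more)
HQ-C1-B4-U8-J3-E4-HQ: 20+22+5+16+7+16 = 86  ← best
The minimum is 86.
One optimal route: HQ → C1 → B4 → U8 → J3 → E4 → HQ (or its reverse).

86 m — the shortest possible round trip.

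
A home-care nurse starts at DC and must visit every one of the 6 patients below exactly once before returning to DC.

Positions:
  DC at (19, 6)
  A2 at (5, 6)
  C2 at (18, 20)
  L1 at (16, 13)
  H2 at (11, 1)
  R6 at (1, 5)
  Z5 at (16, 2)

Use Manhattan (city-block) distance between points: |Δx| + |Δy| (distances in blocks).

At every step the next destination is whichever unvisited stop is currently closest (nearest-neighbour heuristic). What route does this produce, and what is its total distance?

From DC: distances to unvisited — Z5=7, L1=10, H2=13, A2=14, C2=15, R6=19. Nearest is Z5 (7).
From Z5: distances to unvisited — H2=6, L1=11, A2=15, R6=18, C2=20. Nearest is H2 (6).
From H2: distances to unvisited — A2=11, R6=14, L1=17, C2=26. Nearest is A2 (11).
From A2: distances to unvisited — R6=5, L1=18, C2=27. Nearest is R6 (5).
From R6: distances to unvisited — L1=23, C2=32. Nearest is L1 (23).
From L1: distances to unvisited — C2=9. Nearest is C2 (9).
Return C2→DC: 15.
Total = 7 + 6 + 11 + 5 + 23 + 9 + 15 = 76.

Total distance 76 blocks via the nearest-neighbour route DC → Z5 → H2 → A2 → R6 → L1 → C2 → DC.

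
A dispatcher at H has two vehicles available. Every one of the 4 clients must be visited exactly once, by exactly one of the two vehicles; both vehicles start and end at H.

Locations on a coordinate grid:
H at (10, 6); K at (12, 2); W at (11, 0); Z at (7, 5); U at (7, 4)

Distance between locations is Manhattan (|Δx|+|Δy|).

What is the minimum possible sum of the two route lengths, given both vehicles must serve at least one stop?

26 — the smallest possible combined total.

There are 2^3 − 1 = 7 ways to divide the 4 stops into two non-empty groups. For each, the best each vehicle can do is its own shortest tour through its group:
  {K} + {W, Z, U}: 12 + 20 = 32
  {W} + {K, Z, U}: 14 + 18 = 32
  {K, W} + {Z, U}: 16 + 10 = 26
  {Z} + {K, W, U}: 8 + 22 = 30
  {K, Z} + {W, U}: 18 + 20 = 38
  {W, Z} + {K, U}: 20 + 18 = 38
  … (7 splits in total)
Best: vehicle 1 H → K → W → H = 16; vehicle 2 H → Z → U → H = 10; combined 26.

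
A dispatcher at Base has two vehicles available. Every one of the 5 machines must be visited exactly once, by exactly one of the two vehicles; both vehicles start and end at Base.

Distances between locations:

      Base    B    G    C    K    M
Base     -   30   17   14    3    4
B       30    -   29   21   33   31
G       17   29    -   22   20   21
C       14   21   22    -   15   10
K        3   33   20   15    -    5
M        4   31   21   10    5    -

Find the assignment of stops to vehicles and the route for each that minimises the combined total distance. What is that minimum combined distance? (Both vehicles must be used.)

87 — the smallest possible combined total.

There are 2^4 − 1 = 15 ways to divide the 5 stops into two non-empty groups. For each, the best each vehicle can do is its own shortest tour through its group:
  {B} + {G, C, K, M}: 60 + 57 = 117
  {G} + {B, C, K, M}: 34 + 69 = 103
  {B, G} + {C, K, M}: 76 + 32 = 108
  {C} + {B, G, K, M}: 28 + 85 = 113
  {B, C} + {G, K, M}: 65 + 46 = 111
  {G, C} + {B, K, M}: 53 + 69 = 122
  … (15 splits in total)
  {K} + {B, G, C, M}: 6 + 81 = 87  ← best
Best: vehicle 1 Base → K → Base = 6; vehicle 2 Base → G → B → C → M → Base = 81; combined 87.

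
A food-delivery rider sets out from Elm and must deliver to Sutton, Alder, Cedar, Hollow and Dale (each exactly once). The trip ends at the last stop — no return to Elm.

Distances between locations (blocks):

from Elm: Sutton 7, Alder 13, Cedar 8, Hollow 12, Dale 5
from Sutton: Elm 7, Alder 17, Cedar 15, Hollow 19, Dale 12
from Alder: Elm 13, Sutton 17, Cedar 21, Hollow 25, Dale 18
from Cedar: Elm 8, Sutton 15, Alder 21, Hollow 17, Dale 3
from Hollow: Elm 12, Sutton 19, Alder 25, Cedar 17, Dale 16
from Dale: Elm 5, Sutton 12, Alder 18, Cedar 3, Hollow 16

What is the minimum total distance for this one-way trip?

There are 5! = 120 possible orderings.
Elm - Sutton - Alder - Cedar - Hollow - Dale: 7+17+21+17+16 = 78
Elm - Sutton - Alder - Cedar - Dale - Hollow: 7+17+21+3+16 = 64
Elm - Sutton - Alder - Hollow - Cedar - Dale: 7+17+25+17+3 = 69
Elm - Sutton - Alder - Hollow - Dale - Cedar: 7+17+25+16+3 = 68
Elm - Sutton - Alder - Dale - Cedar - Hollow: 7+17+18+3+17 = 62
Elm - Sutton - Alder - Dale - Hollow - Cedar: 7+17+18+16+17 = 75
Elm - Sutton - Cedar - Alder - Hollow - Dale: 7+15+21+25+16 = 84
Elm - Sutton - Cedar - Alder - Dale - Hollow: 7+15+21+18+16 = 77
Elm - Sutton - Cedar - Hollow - Alder - Dale: 7+15+17+25+18 = 82
Elm - Sutton - Cedar - Hollow - Dale - Alder: 7+15+17+16+18 = 73
Elm - Sutton - Cedar - Dale - Alder - Hollow: 7+15+3+18+25 = 68
Elm - Sutton - Cedar - Dale - Hollow - Alder: 7+15+3+16+25 = 66
Elm - Sutton - Hollow - Alder - Cedar - Dale: 7+19+25+21+3 = 75
Elm - Sutton - Hollow - Alder - Dale - Cedar: 7+19+25+18+3 = 72
… (106 more)
Elm - Hollow - Cedar - Dale - Sutton - Alder: 12+17+3+12+17 = 61  ← best
The minimum is 61.
One shortest path: Elm → Hollow → Cedar → Dale → Sutton → Alder.

Shortest open route: 61 blocks.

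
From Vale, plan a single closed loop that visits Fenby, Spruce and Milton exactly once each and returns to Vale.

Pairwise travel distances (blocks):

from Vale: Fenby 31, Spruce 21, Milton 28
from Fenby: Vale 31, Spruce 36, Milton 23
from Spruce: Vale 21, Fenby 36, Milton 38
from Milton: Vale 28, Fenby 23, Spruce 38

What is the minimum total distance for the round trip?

Minimum total distance: 108 blocks.

Vale - Fenby - Spruce - Milton - Vale: 31+36+38+28 = 133
Vale - Fenby - Milton - Spruce - Vale: 31+23+38+21 = 113
Vale - Spruce - Fenby - Milton - Vale: 21+36+23+28 = 108
The minimum is 108.
One optimal route: Vale → Spruce → Fenby → Milton → Vale (or its reverse).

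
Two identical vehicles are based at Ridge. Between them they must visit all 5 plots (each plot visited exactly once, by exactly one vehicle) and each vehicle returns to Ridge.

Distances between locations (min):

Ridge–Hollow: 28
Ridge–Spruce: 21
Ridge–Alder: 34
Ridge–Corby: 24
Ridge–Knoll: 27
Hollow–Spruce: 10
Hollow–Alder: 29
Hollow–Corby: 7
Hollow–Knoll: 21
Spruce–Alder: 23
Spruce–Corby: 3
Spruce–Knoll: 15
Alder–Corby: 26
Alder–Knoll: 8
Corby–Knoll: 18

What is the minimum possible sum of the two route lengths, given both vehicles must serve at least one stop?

Minimum combined distance: 128 min.

Check every non-empty split of the stops between the two vehicles; for each half take its own optimal tour:
  {Hollow} + {Spruce, Alder, Corby, Knoll}: 56 + 84 = 140
  {Spruce} + {Hollow, Alder, Corby, Knoll}: 42 + 94 = 136
  {Hollow, Spruce} + {Alder, Corby, Knoll}: 59 + 84 = 143
  {Alder} + {Hollow, Spruce, Corby, Knoll}: 68 + 79 = 147
  {Hollow, Alder} + {Spruce, Corby, Knoll}: 91 + 69 = 160
  {Spruce, Alder} + {Hollow, Corby, Knoll}: 78 + 79 = 157
  … (15 splits in total)
  {Hollow, Spruce, Corby} + {Alder, Knoll}: 59 + 69 = 128  ← best
Best: vehicle 1 Ridge → Hollow → Corby → Spruce → Ridge = 59; vehicle 2 Ridge → Alder → Knoll → Ridge = 69; combined 128.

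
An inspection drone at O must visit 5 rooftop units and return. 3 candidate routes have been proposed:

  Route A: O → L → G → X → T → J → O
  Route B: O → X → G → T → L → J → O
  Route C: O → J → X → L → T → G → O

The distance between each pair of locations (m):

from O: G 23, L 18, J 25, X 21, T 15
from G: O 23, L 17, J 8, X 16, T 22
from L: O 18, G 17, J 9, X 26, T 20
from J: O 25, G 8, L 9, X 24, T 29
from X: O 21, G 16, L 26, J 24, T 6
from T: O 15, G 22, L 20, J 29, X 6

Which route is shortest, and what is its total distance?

Route A: 18 + 17 + 16 + 6 + 29 + 25 = 111
Route B: 21 + 16 + 22 + 20 + 9 + 25 = 113
Route C: 25 + 24 + 26 + 20 + 22 + 23 = 140

Shortest is Route A, total 111 m.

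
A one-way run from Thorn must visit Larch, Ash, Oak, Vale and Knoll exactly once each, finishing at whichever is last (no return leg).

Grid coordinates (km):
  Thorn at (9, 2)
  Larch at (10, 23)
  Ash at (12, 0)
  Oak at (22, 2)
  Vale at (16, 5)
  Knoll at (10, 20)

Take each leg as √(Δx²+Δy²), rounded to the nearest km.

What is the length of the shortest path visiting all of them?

Shortest open route: 40 km.

There are 5! = 120 possible orderings.
Thorn → Larch → Ash → Oak → Vale → Knoll: 21+23+10+7+16 = 77
Thorn → Larch → Ash → Oak → Knoll → Vale: 21+23+10+22+16 = 92
Thorn → Larch → Ash → Vale → Oak → Knoll: 21+23+6+7+22 = 79
Thorn → Larch → Ash → Vale → Knoll → Oak: 21+23+6+16+22 = 88
Thorn → Larch → Ash → Knoll → Oak → Vale: 21+23+20+22+7 = 93
Thorn → Larch → Ash → Knoll → Vale → Oak: 21+23+20+16+7 = 87
Thorn → Larch → Oak → Ash → Vale → Knoll: 21+24+10+6+16 = 77
Thorn → Larch → Oak → Ash → Knoll → Vale: 21+24+10+20+16 = 91
Thorn → Larch → Oak → Vale → Ash → Knoll: 21+24+7+6+20 = 78
Thorn → Larch → Oak → Vale → Knoll → Ash: 21+24+7+16+20 = 88
Thorn → Larch → Oak → Knoll → Ash → Vale: 21+24+22+20+6 = 93
Thorn → Larch → Oak → Knoll → Vale → Ash: 21+24+22+16+6 = 89
Thorn → Larch → Vale → Ash → Oak → Knoll: 21+19+6+10+22 = 78
Thorn → Larch → Vale → Ash → Knoll → Oak: 21+19+6+20+22 = 88
… (106 more)
Thorn → Ash → Oak → Vale → Knoll → Larch: 4+10+7+16+3 = 40  ← best
The minimum is 40.
One shortest path: Thorn → Ash → Oak → Vale → Knoll → Larch.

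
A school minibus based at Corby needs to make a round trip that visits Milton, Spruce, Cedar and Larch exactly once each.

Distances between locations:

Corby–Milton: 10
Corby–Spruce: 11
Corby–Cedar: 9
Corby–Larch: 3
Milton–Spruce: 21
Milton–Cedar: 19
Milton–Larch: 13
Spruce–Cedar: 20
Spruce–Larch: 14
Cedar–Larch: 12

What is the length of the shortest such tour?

Corby→Milton→Spruce→Cedar→Larch→Corby: 10+21+20+12+3 = 66
Corby→Milton→Spruce→Larch→Cedar→Corby: 10+21+14+12+9 = 66
Corby→Milton→Cedar→Spruce→Larch→Corby: 10+19+20+14+3 = 66
Corby→Milton→Cedar→Larch→Spruce→Corby: 10+19+12+14+11 = 66
Corby→Milton→Larch→Spruce→Cedar→Corby: 10+13+14+20+9 = 66
Corby→Milton→Larch→Cedar→Spruce→Corby: 10+13+12+20+11 = 66
Corby→Spruce→Milton→Cedar→Larch→Corby: 11+21+19+12+3 = 66
Corby→Spruce→Milton→Larch→Cedar→Corby: 11+21+13+12+9 = 66
Corby→Spruce→Cedar→Milton→Larch→Corby: 11+20+19+13+3 = 66
Corby→Spruce→Larch→Milton→Cedar→Corby: 11+14+13+19+9 = 66
Corby→Cedar→Milton→Spruce→Larch→Corby: 9+19+21+14+3 = 66
Corby→Cedar→Spruce→Milton→Larch→Corby: 9+20+21+13+3 = 66
The minimum is 66.
One optimal route: Corby → Milton → Spruce → Cedar → Larch → Corby (or its reverse).

Minimum total distance: 66.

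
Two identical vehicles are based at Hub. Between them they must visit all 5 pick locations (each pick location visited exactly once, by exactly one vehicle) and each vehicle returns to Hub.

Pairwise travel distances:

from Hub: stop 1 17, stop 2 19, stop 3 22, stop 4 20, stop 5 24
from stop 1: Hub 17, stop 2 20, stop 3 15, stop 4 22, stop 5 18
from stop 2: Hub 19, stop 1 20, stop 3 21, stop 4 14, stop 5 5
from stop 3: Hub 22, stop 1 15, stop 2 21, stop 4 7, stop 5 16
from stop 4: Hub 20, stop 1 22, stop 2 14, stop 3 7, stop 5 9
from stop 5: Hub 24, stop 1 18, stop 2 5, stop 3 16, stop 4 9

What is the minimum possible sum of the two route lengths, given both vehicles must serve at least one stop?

Try each way of splitting the stops between the two vehicles (each non-empty) and, for each split, find the best tour for each vehicle:
  {stop 1} + {stop 2, stop 3, stop 4, stop 5}: 34 + 62 = 96
  {stop 2} + {stop 1, stop 3, stop 4, stop 5}: 38 + 72 = 110
  {stop 1, stop 2} + {stop 3, stop 4, stop 5}: 56 + 62 = 118
  {stop 3} + {stop 1, stop 2, stop 4, stop 5}: 44 + 71 = 115
  {stop 1, stop 3} + {stop 2, stop 4, stop 5}: 54 + 53 = 107
  {stop 2, stop 3} + {stop 1, stop 4, stop 5}: 62 + 64 = 126
  … (15 splits in total)
Best: vehicle 1 Hub → stop 1 → Hub = 34; vehicle 2 Hub → stop 2 → stop 5 → stop 4 → stop 3 → Hub = 62; combined 96.

Minimum combined distance: 96.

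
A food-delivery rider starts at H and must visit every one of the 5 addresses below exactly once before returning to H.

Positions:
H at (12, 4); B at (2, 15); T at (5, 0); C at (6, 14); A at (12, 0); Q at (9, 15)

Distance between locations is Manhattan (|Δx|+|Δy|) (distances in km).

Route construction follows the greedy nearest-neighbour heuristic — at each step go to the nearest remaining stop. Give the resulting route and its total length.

Total distance 58 km via the nearest-neighbour route H → A → T → C → Q → B → H.

At H the remaining stops are A 4, T 11, Q 14, C 16, B 21; go to A.
At A the remaining stops are T 7, Q 18, C 20, B 25; go to T.
At T the remaining stops are C 15, B 18, Q 19; go to C.
At C the remaining stops are Q 4, B 5; go to Q.
At Q the remaining stops are B 7; go to B.
Return B→H: 21.
Total = 4 + 7 + 15 + 4 + 7 + 21 = 58.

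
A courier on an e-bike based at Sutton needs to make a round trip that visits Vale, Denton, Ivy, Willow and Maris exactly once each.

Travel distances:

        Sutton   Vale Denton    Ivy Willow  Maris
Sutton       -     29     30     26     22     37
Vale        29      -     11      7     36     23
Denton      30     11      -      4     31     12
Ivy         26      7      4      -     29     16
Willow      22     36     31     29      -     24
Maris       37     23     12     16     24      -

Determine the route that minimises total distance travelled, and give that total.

Sutton - Vale - Denton - Ivy - Willow - Maris - Sutton: 29+11+4+29+24+37 = 134
Sutton - Vale - Denton - Ivy - Maris - Willow - Sutton: 29+11+4+16+24+22 = 106
Sutton - Vale - Denton - Willow - Ivy - Maris - Sutton: 29+11+31+29+16+37 = 153
Sutton - Vale - Denton - Willow - Maris - Ivy - Sutton: 29+11+31+24+16+26 = 137
Sutton - Vale - Denton - Maris - Ivy - Willow - Sutton: 29+11+12+16+29+22 = 119
Sutton - Vale - Denton - Maris - Willow - Ivy - Sutton: 29+11+12+24+29+26 = 131
Sutton - Vale - Ivy - Denton - Willow - Maris - Sutton: 29+7+4+31+24+37 = 132
Sutton - Vale - Ivy - Denton - Maris - Willow - Sutton: 29+7+4+12+24+22 = 98
Sutton - Vale - Ivy - Willow - Denton - Maris - Sutton: 29+7+29+31+12+37 = 145
Sutton - Vale - Ivy - Willow - Maris - Denton - Sutton: 29+7+29+24+12+30 = 131
Sutton - Vale - Ivy - Maris - Denton - Willow - Sutton: 29+7+16+12+31+22 = 117
Sutton - Vale - Ivy - Maris - Willow - Denton - Sutton: 29+7+16+24+31+30 = 137
Sutton - Vale - Willow - Denton - Ivy - Maris - Sutton: 29+36+31+4+16+37 = 153
Sutton - Vale - Willow - Denton - Maris - Ivy - Sutton: 29+36+31+12+16+26 = 150
… (46 more)
The minimum is 98.
One optimal route: Sutton → Vale → Ivy → Denton → Maris → Willow → Sutton (or its reverse).

Minimum total distance: 98.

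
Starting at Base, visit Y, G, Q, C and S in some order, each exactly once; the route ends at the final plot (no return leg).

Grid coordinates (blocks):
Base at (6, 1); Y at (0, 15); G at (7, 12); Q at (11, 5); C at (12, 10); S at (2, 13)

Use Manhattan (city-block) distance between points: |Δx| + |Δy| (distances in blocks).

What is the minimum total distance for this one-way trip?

Minimum one-way distance = 32 blocks.

There are 5! = 120 possible orderings.
Base→Y→G→Q→C→S: 20+10+11+6+13 = 60
Base→Y→G→Q→S→C: 20+10+11+17+13 = 71
Base→Y→G→C→Q→S: 20+10+7+6+17 = 60
Base→Y→G→C→S→Q: 20+10+7+13+17 = 67
Base→Y→G→S→Q→C: 20+10+6+17+6 = 59
Base→Y→G→S→C→Q: 20+10+6+13+6 = 55
Base→Y→Q→G→C→S: 20+21+11+7+13 = 72
Base→Y→Q→G→S→C: 20+21+11+6+13 = 71
Base→Y→Q→C→G→S: 20+21+6+7+6 = 60
Base→Y→Q→C→S→G: 20+21+6+13+6 = 66
Base→Y→Q→S→G→C: 20+21+17+6+7 = 71
Base→Y→Q→S→C→G: 20+21+17+13+7 = 78
Base→Y→C→G→Q→S: 20+17+7+11+17 = 72
Base→Y→C→G→S→Q: 20+17+7+6+17 = 67
… (106 more)
Base→Q→C→G→S→Y: 9+6+7+6+4 = 32  ← best
The minimum is 32.
One shortest path: Base → Q → C → G → S → Y.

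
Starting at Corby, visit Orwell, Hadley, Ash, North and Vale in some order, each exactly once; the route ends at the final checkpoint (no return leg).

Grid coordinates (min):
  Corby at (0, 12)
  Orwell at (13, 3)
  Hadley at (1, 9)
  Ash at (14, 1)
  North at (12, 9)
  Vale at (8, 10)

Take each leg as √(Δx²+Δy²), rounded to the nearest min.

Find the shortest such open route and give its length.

There are 5! = 120 possible orderings.
Corby→Orwell→Hadley→Ash→North→Vale: 16+13+15+8+4 = 56
Corby→Orwell→Hadley→Ash→Vale→North: 16+13+15+11+4 = 59
Corby→Orwell→Hadley→North→Ash→Vale: 16+13+11+8+11 = 59
Corby→Orwell→Hadley→North→Vale→Ash: 16+13+11+4+11 = 55
Corby→Orwell→Hadley→Vale→Ash→North: 16+13+7+11+8 = 55
Corby→Orwell→Hadley→Vale→North→Ash: 16+13+7+4+8 = 48
Corby→Orwell→Ash→Hadley→North→Vale: 16+2+15+11+4 = 48
Corby→Orwell→Ash→Hadley→Vale→North: 16+2+15+7+4 = 44
Corby→Orwell→Ash→North→Hadley→Vale: 16+2+8+11+7 = 44
Corby→Orwell→Ash→North→Vale→Hadley: 16+2+8+4+7 = 37
Corby→Orwell→Ash→Vale→Hadley→North: 16+2+11+7+11 = 47
Corby→Orwell→Ash→Vale→North→Hadley: 16+2+11+4+11 = 44
Corby→Orwell→North→Hadley→Ash→Vale: 16+6+11+15+11 = 59
Corby→Orwell→North→Hadley→Vale→Ash: 16+6+11+7+11 = 51
… (106 more)
Corby→Hadley→Vale→North→Orwell→Ash: 3+7+4+6+2 = 22  ← best
The minimum is 22.
One shortest path: Corby → Hadley → Vale → North → Orwell → Ash.

Minimum one-way distance = 22 min.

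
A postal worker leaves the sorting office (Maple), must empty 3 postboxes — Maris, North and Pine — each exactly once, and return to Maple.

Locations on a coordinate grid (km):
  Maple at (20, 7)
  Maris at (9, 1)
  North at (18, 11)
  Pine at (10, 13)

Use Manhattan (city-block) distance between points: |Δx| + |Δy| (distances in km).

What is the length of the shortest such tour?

Shortest round trip = 46 km.

With 3 stops there are 3!/2 = 3 distinct round trips (a route and its reverse cost the same).
Maple→Maris→North→Pine→Maple: 17+19+10+16 = 62
Maple→Maris→Pine→North→Maple: 17+13+10+6 = 46
Maple→North→Maris→Pine→Maple: 6+19+13+16 = 54
The minimum is 46.
One optimal route: Maple → Maris → Pine → North → Maple (or its reverse).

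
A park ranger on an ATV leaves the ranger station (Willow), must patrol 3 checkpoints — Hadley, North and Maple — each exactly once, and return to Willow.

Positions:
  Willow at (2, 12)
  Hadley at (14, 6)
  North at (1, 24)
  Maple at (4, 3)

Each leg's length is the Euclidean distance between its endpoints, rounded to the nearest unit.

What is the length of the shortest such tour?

With 3 stops there are 3!/2 = 3 distinct round trips (a route and its reverse cost the same).
Willow → Hadley → North → Maple → Willow: 13+22+21+9 = 65
Willow → Hadley → Maple → North → Willow: 13+10+21+12 = 56
Willow → North → Hadley → Maple → Willow: 12+22+10+9 = 53
The minimum is 53.
One optimal route: Willow → North → Hadley → Maple → Willow (or its reverse).

Shortest round trip = 53.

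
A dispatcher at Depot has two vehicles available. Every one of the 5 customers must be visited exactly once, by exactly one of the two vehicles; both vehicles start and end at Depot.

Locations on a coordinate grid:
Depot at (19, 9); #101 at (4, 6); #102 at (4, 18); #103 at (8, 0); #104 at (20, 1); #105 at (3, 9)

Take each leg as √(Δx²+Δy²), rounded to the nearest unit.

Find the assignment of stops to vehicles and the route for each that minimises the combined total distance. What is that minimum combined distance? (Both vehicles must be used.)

There are 2^4 − 1 = 15 ways to divide the 5 stops into two non-empty groups. For each, the best each vehicle can do is its own shortest tour through its group:
  {#101} + {#102, #103, #104, #105}: 30 + 56 = 86
  {#102} + {#101, #103, #104, #105}: 34 + 46 = 80
  {#101, #102} + {#103, #104, #105}: 44 + 46 = 90
  {#103} + {#101, #102, #104, #105}: 28 + 54 = 82
  {#101, #103} + {#102, #104, #105}: 36 + 53 = 89
  {#102, #103} + {#101, #104, #105}: 49 + 44 = 93
  … (15 splits in total)
  {#104} + {#101, #102, #103, #105}: 16 + 50 = 66  ← best
Best: vehicle 1 Depot → #104 → Depot = 16; vehicle 2 Depot → #102 → #105 → #101 → #103 → Depot = 50; combined 66.

Minimum combined distance: 66.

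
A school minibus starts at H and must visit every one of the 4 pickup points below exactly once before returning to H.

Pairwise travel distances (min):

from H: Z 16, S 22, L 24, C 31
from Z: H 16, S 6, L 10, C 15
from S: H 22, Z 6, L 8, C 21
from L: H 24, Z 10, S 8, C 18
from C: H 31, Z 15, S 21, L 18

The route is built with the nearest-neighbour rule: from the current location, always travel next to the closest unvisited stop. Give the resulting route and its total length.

From H: distances to unvisited — Z=16, S=22, L=24, C=31. Nearest is Z (16).
From Z: distances to unvisited — S=6, L=10, C=15. Nearest is S (6).
From S: distances to unvisited — L=8, C=21. Nearest is L (8).
From L: distances to unvisited — C=18. Nearest is C (18).
Return C→H: 31.
Total = 16 + 6 + 8 + 18 + 31 = 79.

Nearest-neighbour total = 79 min; route H → Z → S → L → C → H.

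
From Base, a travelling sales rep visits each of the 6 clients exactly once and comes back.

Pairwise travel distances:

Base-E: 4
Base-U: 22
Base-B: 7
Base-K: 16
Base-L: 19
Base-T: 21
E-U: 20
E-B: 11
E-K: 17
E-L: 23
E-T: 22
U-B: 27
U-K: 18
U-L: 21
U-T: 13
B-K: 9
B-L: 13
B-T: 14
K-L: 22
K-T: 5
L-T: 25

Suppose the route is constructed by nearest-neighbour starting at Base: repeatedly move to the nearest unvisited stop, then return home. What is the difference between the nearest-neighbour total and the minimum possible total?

The nearest-neighbour route is 2 longer than optimal.

From Base: E=4, B=7, K=16, L=19, T=21, U=22 → choose E (4).
From E: B=11, K=17, U=20, T=22, L=23 → choose B (11).
From B: K=9, L=13, T=14, U=27 → choose K (9).
From K: T=5, U=18, L=22 → choose T (5).
From T: U=13, L=25 → choose U (13).
From U: L=21 → choose L (21).
NN route Base → E → B → K → T → U → L → Base costs 82.
Optimal: Base → E → K → T → U → L → B → Base costs 80 (by enumerating all 360 distinct tours).
Excess = 82 − 80 = 2.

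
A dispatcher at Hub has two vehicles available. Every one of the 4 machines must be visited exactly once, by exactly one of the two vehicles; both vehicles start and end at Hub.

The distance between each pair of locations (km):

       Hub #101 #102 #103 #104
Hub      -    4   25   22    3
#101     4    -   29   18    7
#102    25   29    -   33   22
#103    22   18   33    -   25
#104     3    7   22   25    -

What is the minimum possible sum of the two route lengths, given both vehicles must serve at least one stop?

There are 2^3 − 1 = 7 ways to divide the 4 stops into two non-empty groups. For each, the best each vehicle can do is its own shortest tour through its group:
  {#101} + {#102, #103, #104}: 8 + 80 = 88
  {#102} + {#101, #103, #104}: 50 + 50 = 100
  {#101, #102} + {#103, #104}: 58 + 50 = 108
  {#103} + {#101, #102, #104}: 44 + 58 = 102
  {#101, #103} + {#102, #104}: 44 + 50 = 94
  {#102, #103} + {#101, #104}: 80 + 14 = 94
  … (7 splits in total)
  {#101, #102, #103} + {#104}: 80 + 6 = 86  ← best
Best: vehicle 1 Hub → #101 → #103 → #102 → Hub = 80; vehicle 2 Hub → #104 → Hub = 6; combined 86.

Minimum combined distance: 86 km.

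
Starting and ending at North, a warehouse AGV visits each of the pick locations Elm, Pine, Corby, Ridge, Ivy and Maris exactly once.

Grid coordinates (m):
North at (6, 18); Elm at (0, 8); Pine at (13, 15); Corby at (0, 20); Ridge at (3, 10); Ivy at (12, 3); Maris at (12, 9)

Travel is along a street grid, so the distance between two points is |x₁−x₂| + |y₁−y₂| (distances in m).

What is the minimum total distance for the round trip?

Minimum total distance: 64 m.

North-Elm-Pine-Corby-Ridge-Ivy-Maris-North: 16+20+18+13+16+6+15 = 104
North-Elm-Pine-Corby-Ridge-Maris-Ivy-North: 16+20+18+13+10+6+21 = 104
North-Elm-Pine-Corby-Ivy-Ridge-Maris-North: 16+20+18+29+16+10+15 = 124
North-Elm-Pine-Corby-Ivy-Maris-Ridge-North: 16+20+18+29+6+10+11 = 110
North-Elm-Pine-Corby-Maris-Ridge-Ivy-North: 16+20+18+23+10+16+21 = 124
North-Elm-Pine-Corby-Maris-Ivy-Ridge-North: 16+20+18+23+6+16+11 = 110
North-Elm-Pine-Ridge-Corby-Ivy-Maris-North: 16+20+15+13+29+6+15 = 114
North-Elm-Pine-Ridge-Corby-Maris-Ivy-North: 16+20+15+13+23+6+21 = 114
… (352 more)
North-Pine-Ivy-Maris-Ridge-Elm-Corby-North: 10+13+6+10+5+12+8 = 64  ← best
The minimum is 64.
One optimal route: North → Pine → Ivy → Maris → Ridge → Elm → Corby → North (or its reverse).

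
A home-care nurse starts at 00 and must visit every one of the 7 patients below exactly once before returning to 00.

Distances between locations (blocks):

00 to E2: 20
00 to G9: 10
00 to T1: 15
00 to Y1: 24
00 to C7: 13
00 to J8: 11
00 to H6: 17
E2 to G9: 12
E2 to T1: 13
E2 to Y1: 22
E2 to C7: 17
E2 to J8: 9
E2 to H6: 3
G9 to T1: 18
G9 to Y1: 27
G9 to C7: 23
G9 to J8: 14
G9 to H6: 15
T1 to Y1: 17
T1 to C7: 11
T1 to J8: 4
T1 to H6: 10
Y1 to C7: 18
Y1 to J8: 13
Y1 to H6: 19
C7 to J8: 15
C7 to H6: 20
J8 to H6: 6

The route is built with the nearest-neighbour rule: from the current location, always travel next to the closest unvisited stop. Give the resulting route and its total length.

At 00 the remaining stops are G9 10, J8 11, C7 13, T1 15, H6 17, E2 20, Y1 24; go to G9.
At G9 the remaining stops are E2 12, J8 14, H6 15, T1 18, C7 23, Y1 27; go to E2.
At E2 the remaining stops are H6 3, J8 9, T1 13, C7 17, Y1 22; go to H6.
At H6 the remaining stops are J8 6, T1 10, Y1 19, C7 20; go to J8.
At J8 the remaining stops are T1 4, Y1 13, C7 15; go to T1.
At T1 the remaining stops are C7 11, Y1 17; go to C7.
At C7 the remaining stops are Y1 18; go to Y1.
Return Y1→00: 24.
Total = 10 + 12 + 3 + 6 + 4 + 11 + 18 + 24 = 88.

Nearest-neighbour total = 88 blocks; route 00 → G9 → E2 → H6 → J8 → T1 → C7 → Y1 → 00.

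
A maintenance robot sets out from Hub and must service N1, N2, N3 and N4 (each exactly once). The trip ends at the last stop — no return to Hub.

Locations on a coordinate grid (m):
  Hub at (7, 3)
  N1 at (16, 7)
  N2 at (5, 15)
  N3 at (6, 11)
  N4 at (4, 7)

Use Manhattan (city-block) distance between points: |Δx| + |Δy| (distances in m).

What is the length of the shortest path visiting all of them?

Minimum one-way distance = 35 m.

There are 4! = 24 possible orderings.
Hub → N1 → N2 → N3 → N4: 13+19+5+6 = 43
Hub → N1 → N2 → N4 → N3: 13+19+9+6 = 47
Hub → N1 → N3 → N2 → N4: 13+14+5+9 = 41
Hub → N1 → N3 → N4 → N2: 13+14+6+9 = 42
Hub → N1 → N4 → N2 → N3: 13+12+9+5 = 39
Hub → N1 → N4 → N3 → N2: 13+12+6+5 = 36
Hub → N2 → N1 → N3 → N4: 14+19+14+6 = 53
Hub → N2 → N1 → N4 → N3: 14+19+12+6 = 51
Hub → N2 → N3 → N1 → N4: 14+5+14+12 = 45
Hub → N2 → N3 → N4 → N1: 14+5+6+12 = 37
Hub → N2 → N4 → N1 → N3: 14+9+12+14 = 49
Hub → N2 → N4 → N3 → N1: 14+9+6+14 = 43
Hub → N3 → N1 → N2 → N4: 9+14+19+9 = 51
Hub → N3 → N1 → N4 → N2: 9+14+12+9 = 44
… (10 more)
Hub → N3 → N2 → N4 → N1: 9+5+9+12 = 35  ← best
The minimum is 35.
One shortest path: Hub → N3 → N2 → N4 → N1.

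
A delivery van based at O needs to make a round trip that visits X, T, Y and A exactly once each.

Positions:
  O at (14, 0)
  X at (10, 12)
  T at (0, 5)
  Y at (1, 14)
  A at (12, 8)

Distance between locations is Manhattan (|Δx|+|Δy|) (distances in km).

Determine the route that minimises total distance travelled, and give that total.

There are 12 distinct closed tours to check (reversals are equivalent).
O → X → T → Y → A → O: 16+17+10+17+10 = 70
O → X → T → A → Y → O: 16+17+15+17+27 = 92
O → X → Y → T → A → O: 16+11+10+15+10 = 62
O → X → Y → A → T → O: 16+11+17+15+19 = 78
O → X → A → T → Y → O: 16+6+15+10+27 = 74
O → X → A → Y → T → O: 16+6+17+10+19 = 68
O → T → X → Y → A → O: 19+17+11+17+10 = 74
O → T → X → A → Y → O: 19+17+6+17+27 = 86
O → T → Y → X → A → O: 19+10+11+6+10 = 56
O → T → A → X → Y → O: 19+15+6+11+27 = 78
O → Y → X → T → A → O: 27+11+17+15+10 = 80
O → Y → T → X → A → O: 27+10+17+6+10 = 70
The minimum is 56.
One optimal route: O → T → Y → X → A → O (or its reverse).

Shortest round trip = 56 km.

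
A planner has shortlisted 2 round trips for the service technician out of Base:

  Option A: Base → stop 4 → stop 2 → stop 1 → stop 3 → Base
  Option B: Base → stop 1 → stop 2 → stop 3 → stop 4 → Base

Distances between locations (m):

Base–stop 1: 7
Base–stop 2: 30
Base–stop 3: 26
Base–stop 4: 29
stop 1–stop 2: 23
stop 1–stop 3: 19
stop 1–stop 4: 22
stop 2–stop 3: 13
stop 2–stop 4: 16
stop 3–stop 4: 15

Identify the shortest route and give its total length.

87 m — Option B is the shortest.

Option A: 29 + 16 + 23 + 19 + 26 = 113
Option B: 7 + 23 + 13 + 15 + 29 = 87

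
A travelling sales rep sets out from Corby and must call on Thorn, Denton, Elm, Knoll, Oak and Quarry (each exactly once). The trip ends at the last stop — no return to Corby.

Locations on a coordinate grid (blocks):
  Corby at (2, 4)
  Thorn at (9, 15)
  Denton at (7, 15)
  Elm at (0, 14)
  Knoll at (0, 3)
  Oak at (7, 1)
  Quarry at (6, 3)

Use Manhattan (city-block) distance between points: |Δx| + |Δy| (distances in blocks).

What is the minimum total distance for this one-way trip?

Minimum one-way distance = 38 blocks.

There are 6! = 720 possible orderings.
Corby - Thorn - Denton - Elm - Knoll - Oak - Quarry: 18+2+8+11+9+3 = 51
Corby - Thorn - Denton - Elm - Knoll - Quarry - Oak: 18+2+8+11+6+3 = 48
Corby - Thorn - Denton - Elm - Oak - Knoll - Quarry: 18+2+8+20+9+6 = 63
Corby - Thorn - Denton - Elm - Oak - Quarry - Knoll: 18+2+8+20+3+6 = 57
Corby - Thorn - Denton - Elm - Quarry - Knoll - Oak: 18+2+8+17+6+9 = 60
Corby - Thorn - Denton - Elm - Quarry - Oak - Knoll: 18+2+8+17+3+9 = 57
Corby - Thorn - Denton - Knoll - Elm - Oak - Quarry: 18+2+19+11+20+3 = 73
Corby - Thorn - Denton - Knoll - Elm - Quarry - Oak: 18+2+19+11+17+3 = 70
… (712 more)
Corby - Knoll - Quarry - Oak - Thorn - Denton - Elm: 3+6+3+16+2+8 = 38  ← best
The minimum is 38.
One shortest path: Corby → Knoll → Quarry → Oak → Thorn → Denton → Elm.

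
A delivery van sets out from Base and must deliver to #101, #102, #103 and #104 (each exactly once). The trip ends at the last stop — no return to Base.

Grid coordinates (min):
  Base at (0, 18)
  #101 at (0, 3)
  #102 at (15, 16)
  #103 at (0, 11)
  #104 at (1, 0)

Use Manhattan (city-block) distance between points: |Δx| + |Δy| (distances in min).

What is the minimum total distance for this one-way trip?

49 min — the minimum one-way total.

There are 4! = 24 possible orderings.
Base→#101→#102→#103→#104: 15+28+20+12 = 75
Base→#101→#102→#104→#103: 15+28+30+12 = 85
Base→#101→#103→#102→#104: 15+8+20+30 = 73
Base→#101→#103→#104→#102: 15+8+12+30 = 65
Base→#101→#104→#102→#103: 15+4+30+20 = 69
Base→#101→#104→#103→#102: 15+4+12+20 = 51
Base→#102→#101→#103→#104: 17+28+8+12 = 65
Base→#102→#101→#104→#103: 17+28+4+12 = 61
Base→#102→#103→#101→#104: 17+20+8+4 = 49
Base→#102→#103→#104→#101: 17+20+12+4 = 53
Base→#102→#104→#101→#103: 17+30+4+8 = 59
Base→#102→#104→#103→#101: 17+30+12+8 = 67
Base→#103→#101→#102→#104: 7+8+28+30 = 73
Base→#103→#101→#104→#102: 7+8+4+30 = 49
… (10 more)
The minimum is 49.
One shortest path: Base → #102 → #103 → #101 → #104.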